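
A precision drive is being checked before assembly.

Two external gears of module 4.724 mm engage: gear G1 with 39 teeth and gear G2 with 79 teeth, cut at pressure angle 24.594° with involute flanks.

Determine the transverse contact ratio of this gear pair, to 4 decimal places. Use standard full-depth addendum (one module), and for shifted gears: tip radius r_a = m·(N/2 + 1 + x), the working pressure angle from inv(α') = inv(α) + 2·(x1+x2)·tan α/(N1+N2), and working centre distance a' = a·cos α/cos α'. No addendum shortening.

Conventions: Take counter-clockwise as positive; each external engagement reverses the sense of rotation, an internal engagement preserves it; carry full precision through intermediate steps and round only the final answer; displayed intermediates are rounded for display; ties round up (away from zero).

topology: single-mesh involute geometry — m = 4.724, 39T/79T pair
base radii: r_b1 = 83.761027, r_b2 = 169.669773
tip radii: r_a1 = 96.842000, r_a2 = 191.322000
no profile shift: α' = α, a' = a
action lengths: √(r_a1²−r_b1²) = 48.605178, √(r_a2²−r_b2²) = 88.409705
base pitch p_b = π·m·cos α = 13.494514
CR = (48.605178 + 88.409705 − 278.716000·sin 24.59400°)/13.494514 = 1.557470
contact ratio ≈ 1.5575

1.5575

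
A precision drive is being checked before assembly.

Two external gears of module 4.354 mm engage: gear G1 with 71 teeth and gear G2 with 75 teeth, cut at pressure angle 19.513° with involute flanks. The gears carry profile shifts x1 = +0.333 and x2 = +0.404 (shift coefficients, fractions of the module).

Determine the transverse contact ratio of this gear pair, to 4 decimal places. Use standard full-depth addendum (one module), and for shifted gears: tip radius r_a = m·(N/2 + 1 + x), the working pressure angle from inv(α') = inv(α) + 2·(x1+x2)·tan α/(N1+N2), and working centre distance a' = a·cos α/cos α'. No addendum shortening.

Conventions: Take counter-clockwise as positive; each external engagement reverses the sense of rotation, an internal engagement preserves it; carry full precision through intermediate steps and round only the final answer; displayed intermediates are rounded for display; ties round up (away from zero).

class = single-mesh tooth geometry [involute pair 71T × 75T, m = 4.354]
base radii: r_b1 = 145.689557, r_b2 = 153.897419
tip radii: r_a1 = 160.370882, r_a2 = 169.388016
inv(α') = inv(19.513°) + 2·(+0.333+0.404)·tan α/(71+75) = 0.01738556  ⇒  α' = 21.01580°
a' = a·cos α / cos α' = 317.8420·cos 19.513°/cos 21.01580° = 320.935076
action lengths: √(r_a1²−r_b1²) = 67.032625, √(r_a2²−r_b2²) = 70.766407
base pitch p_b = π·m·cos α = 12.892880
CR = (67.032625 + 70.766407 − 320.935076·sin 21.01580°)/12.892880 = 1.760938
contact ratio ≈ 1.7609

1.7609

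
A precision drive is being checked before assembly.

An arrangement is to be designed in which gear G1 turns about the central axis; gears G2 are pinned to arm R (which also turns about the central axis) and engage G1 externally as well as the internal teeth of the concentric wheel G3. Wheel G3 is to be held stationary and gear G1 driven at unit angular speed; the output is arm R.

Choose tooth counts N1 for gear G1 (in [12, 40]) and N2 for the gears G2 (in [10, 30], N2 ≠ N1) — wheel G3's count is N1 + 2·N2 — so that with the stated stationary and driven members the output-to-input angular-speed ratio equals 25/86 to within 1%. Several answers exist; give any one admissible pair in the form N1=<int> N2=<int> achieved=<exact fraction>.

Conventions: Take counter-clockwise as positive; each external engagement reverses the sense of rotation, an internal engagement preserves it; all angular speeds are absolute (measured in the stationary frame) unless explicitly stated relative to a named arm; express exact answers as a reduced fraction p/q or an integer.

N1=25 N2=18 achieved=25/86

planetary set to be sized for 25/86 (Willis relation)
Willis with ω_ring = 0: ω_arm/ω_sun = N1/(N1+N3); set equal to 25/86  ⇒  N3/N1 = 1/(25/86) − 1 = 61/25
N3 = N1 + 2·N2  ⇒  N2/N1 = (N3/N1 − 1)/2 = (61/25 − 1)/2 = 18/25
smallest multiple with N1 ≥ 12 and N2 ≥ 10: k = 1  ⇒  N1 = 1·25 = 25, N2 = 1·18 = 18 (N1 ≤ 40, N2 ≤ 30, N2 ≠ N1 ✓), N3 = 25 + 2·18 = 61
check: N1/(N1+N3) with N1 = 25, N3 = 61 gives 25/86; |achieved − target| = 0 ≤ 1/344 ✓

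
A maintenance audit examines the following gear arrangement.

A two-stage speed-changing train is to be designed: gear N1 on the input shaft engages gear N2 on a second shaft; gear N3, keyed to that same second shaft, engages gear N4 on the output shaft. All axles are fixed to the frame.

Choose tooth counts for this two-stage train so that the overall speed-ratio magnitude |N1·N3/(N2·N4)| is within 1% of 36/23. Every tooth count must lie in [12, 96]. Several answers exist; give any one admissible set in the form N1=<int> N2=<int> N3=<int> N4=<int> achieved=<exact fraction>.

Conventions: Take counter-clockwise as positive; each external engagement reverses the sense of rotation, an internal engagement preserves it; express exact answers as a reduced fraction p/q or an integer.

topology: fixed-axis compound train — 2 stages, target 36/23
target = 36/23 in lowest terms: an exact hit needs N1·N3 = k·36 and N2·N4 = k·23 for one integer k, every count in [12, 96]; additionally prefer no 1:1 stage (N1 ≠ N2, N3 ≠ N4)
k = 1…11: no 1:1-free in-range split of k·36 and k·23 into factor pairs; take k = 12
k = 12: N1·N3 = 432 = 12·36, N2·N4 = 276 = 23·12
achieved = 12·36/(23·12) = 36/23; |achieved − target| = 0 ≤ 9/575 ✓

N1=12 N2=23 N3=36 N4=12 achieved=36/23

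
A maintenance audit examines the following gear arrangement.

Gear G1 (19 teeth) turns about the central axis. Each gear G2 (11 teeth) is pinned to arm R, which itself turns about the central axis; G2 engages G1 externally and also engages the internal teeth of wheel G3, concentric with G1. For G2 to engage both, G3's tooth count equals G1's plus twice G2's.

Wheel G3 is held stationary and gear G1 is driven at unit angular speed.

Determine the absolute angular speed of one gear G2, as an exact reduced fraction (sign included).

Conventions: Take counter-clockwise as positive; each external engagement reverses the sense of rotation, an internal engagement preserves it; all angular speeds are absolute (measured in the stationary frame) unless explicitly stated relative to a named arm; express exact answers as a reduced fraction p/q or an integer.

-19/22

recognized (axles ride arm R): planetary set, 19/11/41 teeth
ring teeth: 19 + 2·11 = 41
19(ω_sun−ω_arm) = −41(ω_ring−ω_arm),  ω_ring = 0, ω_sun = 1
19(1−ω_arm) = −41(0−ω_arm)  ⇒  60·ω_arm = 19  ⇒  ω_arm = 19/60
sun–planet mesh: 19·(1−19/60) = −11·(ω_p−ω_arm)  ⇒  ω_p−ω_arm = -779/660
ω_p = 19/60 − 779/660 = -19/22
exact speed ratio = -19/22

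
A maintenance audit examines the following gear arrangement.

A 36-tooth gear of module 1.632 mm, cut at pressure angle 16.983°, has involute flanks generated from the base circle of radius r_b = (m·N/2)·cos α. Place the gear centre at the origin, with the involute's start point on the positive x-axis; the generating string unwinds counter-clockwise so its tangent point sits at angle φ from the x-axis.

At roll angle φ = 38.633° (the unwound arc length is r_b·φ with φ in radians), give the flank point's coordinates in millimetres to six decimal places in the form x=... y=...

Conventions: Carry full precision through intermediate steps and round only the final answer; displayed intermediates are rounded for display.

single-mesh involute tooth geometry (36T wheel at module 1.632)
pitch radius r_p = m·N/2 = 1.632·36/2 = 29.376000
base radius r_b = r_p·cos α = 29.376000·cos 16.983° = 28.094956
roll angle φ = 38.633° = 0.67427305 rad
x = r_b·(cos φ + φ·sin φ) = 33.773779
y = r_b·(sin φ − φ·cos φ) = 2.742455

x=33.773779 y=2.742455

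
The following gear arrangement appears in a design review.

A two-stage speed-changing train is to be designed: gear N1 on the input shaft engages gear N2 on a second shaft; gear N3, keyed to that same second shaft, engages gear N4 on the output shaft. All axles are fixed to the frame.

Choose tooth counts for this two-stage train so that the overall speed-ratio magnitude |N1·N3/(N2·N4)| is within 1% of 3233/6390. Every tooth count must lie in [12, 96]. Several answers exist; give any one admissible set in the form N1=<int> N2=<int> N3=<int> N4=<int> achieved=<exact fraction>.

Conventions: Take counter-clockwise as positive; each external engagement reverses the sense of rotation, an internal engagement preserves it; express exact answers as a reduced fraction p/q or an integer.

N1=53 N2=71 N3=61 N4=90 achieved=3233/6390

class = fixed-axis compound train [2-stage, 3233/6390 wanted]
target = 3233/6390 in lowest terms: an exact hit needs N1·N3 = k·3233 and N2·N4 = k·6390 for one integer k, every count in [12, 96]; additionally prefer no 1:1 stage (N1 ≠ N2, N3 ≠ N4)
k = 1: N1·N3 = 3233 = 53·61, N2·N4 = 6390 = 71·90
achieved = 53·61/(71·90) = 3233/6390; |achieved − target| = 0 ≤ 3233/639000 ✓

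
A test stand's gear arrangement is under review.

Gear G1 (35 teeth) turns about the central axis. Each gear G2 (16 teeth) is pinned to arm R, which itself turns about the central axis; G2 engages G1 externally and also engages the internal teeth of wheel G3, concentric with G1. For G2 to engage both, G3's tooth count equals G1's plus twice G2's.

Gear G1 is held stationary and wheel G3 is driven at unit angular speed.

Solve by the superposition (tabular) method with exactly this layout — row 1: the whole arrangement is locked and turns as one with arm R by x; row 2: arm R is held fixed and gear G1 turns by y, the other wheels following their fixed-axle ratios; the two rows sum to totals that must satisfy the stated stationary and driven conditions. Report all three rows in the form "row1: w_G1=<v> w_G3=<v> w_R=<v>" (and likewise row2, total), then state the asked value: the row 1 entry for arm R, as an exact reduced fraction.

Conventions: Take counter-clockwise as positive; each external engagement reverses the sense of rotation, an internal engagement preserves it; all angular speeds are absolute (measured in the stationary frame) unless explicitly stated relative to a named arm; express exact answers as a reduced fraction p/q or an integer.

row1: w_G1=67/102 w_G3=67/102 w_R=67/102
row2: w_G1=-67/102 w_G3=35/102 w_R=0
total: w_G1=0 w_G3=1 w_R=67/102
asked value: 67/102

class = planetary set [G3 = 35+2·16 = 67; Willis about the carrier]
row 1 (train locked, turned with arm): all members turn x
row 2: sun turns y, ring = −(35/67)·y, arm 0
boundary: total ω_sun = x + y = 0 and total ω_ring = x − (35/67)·y = 1  ⇒  y = -67/102, x = 67/102
row 2 ring = −(35/67)·(-67/102) = 35/102
totals (row 1 + row 2): sun 67/102 + (-67/102) = 0, ring 67/102 + 35/102 = 1, arm 67/102 + 0 = 67/102
asked cell (row1, arm) = 67/102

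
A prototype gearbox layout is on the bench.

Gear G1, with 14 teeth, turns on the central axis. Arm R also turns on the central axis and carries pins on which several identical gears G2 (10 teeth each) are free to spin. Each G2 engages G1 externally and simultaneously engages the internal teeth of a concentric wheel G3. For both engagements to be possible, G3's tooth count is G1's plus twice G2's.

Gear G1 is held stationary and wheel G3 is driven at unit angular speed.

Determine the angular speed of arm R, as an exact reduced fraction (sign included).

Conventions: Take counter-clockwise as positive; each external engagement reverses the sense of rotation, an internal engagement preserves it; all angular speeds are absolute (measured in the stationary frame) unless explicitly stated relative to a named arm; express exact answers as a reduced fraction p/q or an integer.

class = planetary set [G3 = 14+2·10 = 34; Willis about the carrier]
ring teeth: 14 + 2·10 = 34
14(ω_sun−ω_arm) = −34(ω_ring−ω_arm),  ω_sun = 0, ω_ring = 1
14(0−ω_arm) = −34(1−ω_arm)  ⇒  48·ω_arm = 34  ⇒  ω_arm = 17/24
exact speed ratio = 17/24

17/24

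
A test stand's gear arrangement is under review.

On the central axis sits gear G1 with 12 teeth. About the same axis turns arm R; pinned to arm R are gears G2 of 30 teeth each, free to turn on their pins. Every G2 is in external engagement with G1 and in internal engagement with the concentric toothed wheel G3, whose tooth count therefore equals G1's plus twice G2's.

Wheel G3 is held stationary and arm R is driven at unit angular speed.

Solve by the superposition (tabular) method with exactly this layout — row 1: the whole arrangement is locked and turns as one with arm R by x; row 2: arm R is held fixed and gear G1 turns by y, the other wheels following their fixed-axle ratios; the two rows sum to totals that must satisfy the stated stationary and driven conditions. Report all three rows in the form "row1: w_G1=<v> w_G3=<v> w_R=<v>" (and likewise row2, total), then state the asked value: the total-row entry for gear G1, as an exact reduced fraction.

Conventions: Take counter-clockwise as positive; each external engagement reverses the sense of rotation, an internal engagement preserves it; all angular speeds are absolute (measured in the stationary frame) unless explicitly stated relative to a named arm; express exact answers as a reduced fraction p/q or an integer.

row1: w_G1=1 w_G3=1 w_R=1
row2: w_G1=6 w_G3=-1 w_R=0
total: w_G1=7 w_G3=0 w_R=1
asked value: 7

planetary set (12T centre, 30T on arm, 72T internal) — Willis relation
row 1 (train locked, turned with arm): all members turn x
row 2: sun turns y, ring = −(12/72)·y, arm 0
boundary: total ω_ring = x − (12/72)·y = 0 and total ω_arm = x = 1  ⇒  y = 6, x = 1
row 2 ring = −(12/72)·6 = -1
totals (row 1 + row 2): sun 1 + 6 = 7, ring 1 + (-1) = 0, arm 1 + 0 = 1
asked cell (total, sun) = 7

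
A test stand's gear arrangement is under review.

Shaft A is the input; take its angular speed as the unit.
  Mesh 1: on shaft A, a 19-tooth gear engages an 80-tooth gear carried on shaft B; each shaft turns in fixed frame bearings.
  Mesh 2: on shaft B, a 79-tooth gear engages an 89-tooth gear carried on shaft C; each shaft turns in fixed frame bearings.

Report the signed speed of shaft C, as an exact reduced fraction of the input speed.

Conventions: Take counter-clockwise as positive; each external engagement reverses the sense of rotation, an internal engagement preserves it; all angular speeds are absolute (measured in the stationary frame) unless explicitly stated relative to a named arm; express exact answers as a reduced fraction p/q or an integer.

1501/7120

2-mesh fixed-axis compound train (all bearings frame-fixed)
mesh 1 [19T→80T]: |ω|/ω_in = 1×19/80 = 19/80, sense flips to −
mesh 2 [79T→89T]: |ω|/ω_in = (19/80)×79/89 = 1501/7120, sense flips to +
signed output speed (× input speed) = 1501/7120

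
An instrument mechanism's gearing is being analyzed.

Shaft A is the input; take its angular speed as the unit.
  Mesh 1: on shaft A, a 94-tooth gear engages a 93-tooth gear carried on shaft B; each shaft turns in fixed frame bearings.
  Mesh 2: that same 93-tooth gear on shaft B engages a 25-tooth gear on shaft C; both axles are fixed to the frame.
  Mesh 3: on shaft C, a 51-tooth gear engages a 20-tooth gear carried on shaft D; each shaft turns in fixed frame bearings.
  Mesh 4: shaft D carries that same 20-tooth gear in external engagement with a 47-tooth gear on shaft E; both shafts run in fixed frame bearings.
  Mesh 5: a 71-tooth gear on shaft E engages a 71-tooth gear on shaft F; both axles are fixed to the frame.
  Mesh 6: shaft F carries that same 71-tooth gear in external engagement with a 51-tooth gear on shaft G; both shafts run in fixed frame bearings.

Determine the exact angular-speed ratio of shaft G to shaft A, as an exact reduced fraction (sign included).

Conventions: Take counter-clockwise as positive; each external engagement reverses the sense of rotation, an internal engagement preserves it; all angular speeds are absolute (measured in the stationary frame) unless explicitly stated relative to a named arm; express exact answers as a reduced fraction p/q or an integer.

142/25

class = fixed-axis compound train [6 meshes; 6 ratios multiply, 6 sense flips]
mesh 1 [94T→93T]: running ratio 94/93, sense −
mesh 2 [93T→25T]: running ratio 94/25, sense +
mesh 3 [51T→20T]: running ratio 2397/250, sense −
mesh 4 [20T→47T]: running ratio 102/25, sense +
mesh 5 [71T→71T]: running ratio 102/25, sense −
mesh 6 [71T→51T]: running ratio 142/25, sense +
ω_out/ω_in = 142/25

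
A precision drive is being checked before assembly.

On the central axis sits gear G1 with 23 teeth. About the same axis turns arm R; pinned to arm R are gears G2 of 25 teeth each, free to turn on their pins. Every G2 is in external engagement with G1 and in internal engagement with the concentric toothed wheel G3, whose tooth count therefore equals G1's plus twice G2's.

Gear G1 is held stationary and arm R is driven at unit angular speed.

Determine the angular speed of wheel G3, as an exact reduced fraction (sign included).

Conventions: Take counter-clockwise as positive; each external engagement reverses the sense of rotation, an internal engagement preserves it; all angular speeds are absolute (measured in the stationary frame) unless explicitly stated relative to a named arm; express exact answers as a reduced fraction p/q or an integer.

topology: planetary set — G1 23T / G2 25T / G3 73T, arm = carrier (Willis)
ring teeth: 23 + 2·25 = 73
23(ω_sun−ω_arm) = −73(ω_ring−ω_arm),  ω_sun = 0, ω_arm = 1
ω_ring = 1 − (23/73)(0−1) = 96/73
exact speed ratio = 96/73

96/73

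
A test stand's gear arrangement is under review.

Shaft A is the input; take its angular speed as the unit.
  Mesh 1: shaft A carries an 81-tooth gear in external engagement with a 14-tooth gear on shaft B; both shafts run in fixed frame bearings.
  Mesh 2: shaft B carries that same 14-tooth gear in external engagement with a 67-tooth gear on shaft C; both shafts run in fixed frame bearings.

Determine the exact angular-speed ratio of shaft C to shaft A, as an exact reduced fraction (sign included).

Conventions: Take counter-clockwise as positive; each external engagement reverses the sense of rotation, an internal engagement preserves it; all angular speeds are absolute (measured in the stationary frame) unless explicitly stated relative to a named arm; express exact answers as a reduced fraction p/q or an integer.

class = fixed-axis compound train [2 meshes; 2 ratios multiply, 2 sense flips]
mesh 1 [81T→14T]: running ratio 81/14, sense −
mesh 2 [14T→67T]: running ratio 81/67, sense +
ω_out/ω_in = 81/67

81/67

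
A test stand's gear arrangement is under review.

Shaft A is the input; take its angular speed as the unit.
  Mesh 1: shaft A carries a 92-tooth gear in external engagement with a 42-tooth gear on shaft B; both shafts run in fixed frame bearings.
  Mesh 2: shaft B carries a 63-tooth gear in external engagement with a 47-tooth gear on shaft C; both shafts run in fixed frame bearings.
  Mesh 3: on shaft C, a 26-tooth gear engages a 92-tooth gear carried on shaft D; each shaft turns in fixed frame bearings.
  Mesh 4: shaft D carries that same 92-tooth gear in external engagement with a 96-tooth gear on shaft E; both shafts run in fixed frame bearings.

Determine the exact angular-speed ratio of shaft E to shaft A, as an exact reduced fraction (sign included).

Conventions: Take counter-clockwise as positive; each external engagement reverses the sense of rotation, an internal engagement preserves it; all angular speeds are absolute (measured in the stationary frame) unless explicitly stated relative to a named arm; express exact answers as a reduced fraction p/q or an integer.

299/376

class = fixed-axis compound train [4 meshes; 4 ratios multiply, 4 sense flips]
mesh 1 [92T→42T]: running ratio 46/21, sense −
mesh 2 [63T→47T]: running ratio 138/47, sense +
mesh 3 [26T→92T]: running ratio 39/47, sense −
mesh 4 [92T→96T]: running ratio 299/376, sense +
ω_out/ω_in = 299/376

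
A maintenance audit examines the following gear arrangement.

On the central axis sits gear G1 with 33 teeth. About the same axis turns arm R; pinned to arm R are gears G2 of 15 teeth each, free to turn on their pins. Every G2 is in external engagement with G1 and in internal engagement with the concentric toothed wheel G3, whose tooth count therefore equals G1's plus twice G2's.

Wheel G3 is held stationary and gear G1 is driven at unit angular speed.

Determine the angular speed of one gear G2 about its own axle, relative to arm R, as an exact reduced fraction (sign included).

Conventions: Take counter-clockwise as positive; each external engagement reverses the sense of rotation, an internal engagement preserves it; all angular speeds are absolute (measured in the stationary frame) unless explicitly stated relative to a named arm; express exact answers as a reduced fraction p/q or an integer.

-231/160

class = planetary set [G3 = 33+2·15 = 63; Willis about the carrier]
ring teeth: 33 + 2·15 = 63
33(ω_sun−ω_arm) = −63(ω_ring−ω_arm),  ω_ring = 0, ω_sun = 1
33(1−ω_arm) = −63(0−ω_arm)  ⇒  96·ω_arm = 33  ⇒  ω_arm = 11/32
sun–planet mesh: 33·(1−11/32) = −15·(ω_p−ω_arm)  ⇒  ω_p−ω_arm = -231/160
exact speed ratio = -231/160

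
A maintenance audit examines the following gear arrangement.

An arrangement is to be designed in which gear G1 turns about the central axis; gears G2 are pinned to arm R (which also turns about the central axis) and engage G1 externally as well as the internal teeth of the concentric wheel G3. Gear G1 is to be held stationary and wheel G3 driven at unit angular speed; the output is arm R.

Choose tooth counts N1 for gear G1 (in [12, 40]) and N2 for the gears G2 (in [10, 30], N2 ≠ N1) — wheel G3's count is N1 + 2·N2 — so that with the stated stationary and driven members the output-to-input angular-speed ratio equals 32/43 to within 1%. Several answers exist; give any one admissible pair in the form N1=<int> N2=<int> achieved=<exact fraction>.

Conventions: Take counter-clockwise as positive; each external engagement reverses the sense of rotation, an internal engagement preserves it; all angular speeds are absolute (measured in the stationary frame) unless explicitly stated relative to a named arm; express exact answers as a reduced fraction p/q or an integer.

design class (target 32/43): planetary set
Willis with ω_sun = 0: ω_arm/ω_ring = N3/(N1+N3); set equal to 32/43  ⇒  N3/N1 = (32/43)/(1 − 32/43) = 32/11
N3 = N1 + 2·N2  ⇒  N2/N1 = (N3/N1 − 1)/2 = (32/11 − 1)/2 = 21/22
smallest multiple with N1 ≥ 12 and N2 ≥ 10: k = 1  ⇒  N1 = 1·22 = 22, N2 = 1·21 = 21 (N1 ≤ 40, N2 ≤ 30, N2 ≠ N1 ✓), N3 = 22 + 2·21 = 64
check: N3/(N1+N3) with N1 = 22, N3 = 64 gives 32/43; |achieved − target| = 0 ≤ 8/1075 ✓

N1=22 N2=21 achieved=32/43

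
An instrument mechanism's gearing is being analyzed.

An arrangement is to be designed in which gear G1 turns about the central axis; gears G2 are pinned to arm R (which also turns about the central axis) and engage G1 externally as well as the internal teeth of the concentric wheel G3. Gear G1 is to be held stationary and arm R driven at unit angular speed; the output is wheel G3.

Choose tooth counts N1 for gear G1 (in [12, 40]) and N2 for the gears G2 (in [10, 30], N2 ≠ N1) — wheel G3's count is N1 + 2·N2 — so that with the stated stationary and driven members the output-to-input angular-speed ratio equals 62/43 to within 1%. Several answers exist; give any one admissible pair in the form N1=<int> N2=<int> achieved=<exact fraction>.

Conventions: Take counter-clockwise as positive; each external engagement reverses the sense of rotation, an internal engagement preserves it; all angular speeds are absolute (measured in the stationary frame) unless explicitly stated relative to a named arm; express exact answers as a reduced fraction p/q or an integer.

design class (target 62/43): planetary set
Willis with ω_sun = 0: ω_ring/ω_arm = (N1+N3)/N3; set equal to 62/43  ⇒  N3/N1 = 1/(62/43 − 1) = 43/19
N3 = N1 + 2·N2  ⇒  N2/N1 = (N3/N1 − 1)/2 = (43/19 − 1)/2 = 12/19
smallest multiple with N1 ≥ 12 and N2 ≥ 10: k = 1  ⇒  N1 = 1·19 = 19, N2 = 1·12 = 12 (N1 ≤ 40, N2 ≤ 30, N2 ≠ N1 ✓), N3 = 19 + 2·12 = 43
check: (N1+N3)/N3 with N1 = 19, N3 = 43 gives 62/43; |achieved − target| = 0 ≤ 31/2150 ✓

N1=19 N2=12 achieved=62/43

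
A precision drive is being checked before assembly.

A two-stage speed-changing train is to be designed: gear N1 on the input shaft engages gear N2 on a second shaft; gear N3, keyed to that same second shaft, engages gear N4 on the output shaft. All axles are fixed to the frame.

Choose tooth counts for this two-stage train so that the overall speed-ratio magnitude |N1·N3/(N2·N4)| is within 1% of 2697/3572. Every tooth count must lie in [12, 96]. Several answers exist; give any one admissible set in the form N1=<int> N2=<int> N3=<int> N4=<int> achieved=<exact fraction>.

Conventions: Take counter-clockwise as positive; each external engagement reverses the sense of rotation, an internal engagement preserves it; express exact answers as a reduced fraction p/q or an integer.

topology: fixed-axis compound train — 2 stages, target 2697/3572
target = 2697/3572 in lowest terms: an exact hit needs N1·N3 = k·2697 and N2·N4 = k·3572 for one integer k, every count in [12, 96]; additionally prefer no 1:1 stage (N1 ≠ N2, N3 ≠ N4)
k = 1: N1·N3 = 2697 = 29·93, N2·N4 = 3572 = 38·94
achieved = 29·93/(38·94) = 2697/3572; |achieved − target| = 0 ≤ 2697/357200 ✓

N1=29 N2=38 N3=93 N4=94 achieved=2697/3572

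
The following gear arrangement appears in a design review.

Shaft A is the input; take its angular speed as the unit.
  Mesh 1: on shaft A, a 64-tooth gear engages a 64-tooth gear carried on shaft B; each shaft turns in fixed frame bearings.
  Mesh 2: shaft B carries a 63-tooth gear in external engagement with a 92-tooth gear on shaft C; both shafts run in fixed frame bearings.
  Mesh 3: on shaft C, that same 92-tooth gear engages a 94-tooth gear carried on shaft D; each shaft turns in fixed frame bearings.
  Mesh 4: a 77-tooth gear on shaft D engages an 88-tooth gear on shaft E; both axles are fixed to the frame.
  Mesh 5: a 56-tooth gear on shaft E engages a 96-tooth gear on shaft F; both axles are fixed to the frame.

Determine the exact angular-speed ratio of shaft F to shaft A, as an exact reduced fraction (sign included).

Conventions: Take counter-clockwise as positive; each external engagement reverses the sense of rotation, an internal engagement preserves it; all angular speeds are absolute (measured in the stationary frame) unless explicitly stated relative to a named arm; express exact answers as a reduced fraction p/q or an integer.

class = fixed-axis compound train [5 meshes; 5 ratios multiply, 5 sense flips]
mesh 1 [64T→64T]: running ratio 1, sense −
mesh 2 [63T→92T]: running ratio 63/92, sense +
mesh 3 [92T→94T]: running ratio 63/94, sense −
mesh 4 [77T→88T]: running ratio 441/752, sense +
mesh 5 [56T→96T]: running ratio 1029/3008, sense −
ω_out/ω_in = -1029/3008

-1029/3008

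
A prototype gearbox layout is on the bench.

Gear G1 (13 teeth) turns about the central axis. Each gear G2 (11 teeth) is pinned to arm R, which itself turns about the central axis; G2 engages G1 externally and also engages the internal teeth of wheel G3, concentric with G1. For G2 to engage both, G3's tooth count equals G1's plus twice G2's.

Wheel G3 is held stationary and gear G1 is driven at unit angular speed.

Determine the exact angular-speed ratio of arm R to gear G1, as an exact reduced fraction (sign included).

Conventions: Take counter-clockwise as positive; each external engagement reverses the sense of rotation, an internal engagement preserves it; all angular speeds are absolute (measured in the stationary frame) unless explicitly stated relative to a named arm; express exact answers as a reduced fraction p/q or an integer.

13/48

class = planetary set [G3 = 13+2·11 = 35; Willis about the carrier]
ring teeth: 13 + 2·11 = 35
13(ω_sun−ω_arm) = −35(ω_ring−ω_arm),  ω_ring = 0, ω_sun = 1
13(1−ω_arm) = −35(0−ω_arm)  ⇒  48·ω_arm = 13  ⇒  ω_arm = 13/48
ω_out/ω_in = 13/48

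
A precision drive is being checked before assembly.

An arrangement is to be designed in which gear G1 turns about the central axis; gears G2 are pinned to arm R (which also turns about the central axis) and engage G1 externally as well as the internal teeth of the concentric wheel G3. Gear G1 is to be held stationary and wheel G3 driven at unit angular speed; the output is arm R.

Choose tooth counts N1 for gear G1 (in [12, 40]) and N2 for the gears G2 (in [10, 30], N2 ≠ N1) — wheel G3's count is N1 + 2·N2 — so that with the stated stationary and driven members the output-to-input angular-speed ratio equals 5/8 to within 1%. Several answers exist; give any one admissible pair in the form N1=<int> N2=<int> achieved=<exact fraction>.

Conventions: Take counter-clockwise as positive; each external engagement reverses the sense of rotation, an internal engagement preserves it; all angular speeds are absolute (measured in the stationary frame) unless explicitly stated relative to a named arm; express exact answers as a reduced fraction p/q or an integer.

N1=30 N2=10 achieved=5/8

design class (target 5/8): planetary set
Willis with ω_sun = 0: ω_arm/ω_ring = N3/(N1+N3); set equal to 5/8  ⇒  N3/N1 = (5/8)/(1 − 5/8) = 5/3
N3 = N1 + 2·N2  ⇒  N2/N1 = (N3/N1 − 1)/2 = (5/3 − 1)/2 = 1/3
smallest multiple with N1 ≥ 12 and N2 ≥ 10: k = 10  ⇒  N1 = 10·3 = 30, N2 = 10·1 = 10 (N1 ≤ 40, N2 ≤ 30, N2 ≠ N1 ✓), N3 = 30 + 2·10 = 50
check: N3/(N1+N3) with N1 = 30, N3 = 50 gives 5/8; |achieved − target| = 0 ≤ 1/160 ✓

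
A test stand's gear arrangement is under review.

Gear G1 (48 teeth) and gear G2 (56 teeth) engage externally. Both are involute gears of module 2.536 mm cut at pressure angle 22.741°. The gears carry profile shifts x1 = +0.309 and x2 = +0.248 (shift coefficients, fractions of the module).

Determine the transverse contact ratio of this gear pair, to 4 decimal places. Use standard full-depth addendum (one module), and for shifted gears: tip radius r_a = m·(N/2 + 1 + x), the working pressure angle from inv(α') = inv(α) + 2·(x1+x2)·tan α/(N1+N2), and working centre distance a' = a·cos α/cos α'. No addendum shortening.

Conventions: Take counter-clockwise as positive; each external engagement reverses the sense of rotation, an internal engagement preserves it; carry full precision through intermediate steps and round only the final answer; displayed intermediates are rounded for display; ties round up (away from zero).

1.5679

class = single-mesh tooth geometry [involute pair 48T × 56T, m = 2.536]
base radii: r_b1 = 56.132536, r_b2 = 65.487959
tip radii: r_a1 = 64.183624, r_a2 = 74.172928
inv(α') = inv(22.741°) + 2·(+0.309+0.248)·tan α/(48+56) = 0.02673453  ⇒  α' = 24.11066°
a' = a·cos α / cos α' = 131.8720·cos 22.741°/cos 24.11066° = 133.245038
action lengths: √(r_a1²−r_b1²) = 31.123559, √(r_a2²−r_b2²) = 34.827438
base pitch p_b = π·m·cos α = 7.347732
CR = (31.123559 + 34.827438 − 133.245038·sin 24.11066°)/7.347732 = 1.567879
contact ratio ≈ 1.5679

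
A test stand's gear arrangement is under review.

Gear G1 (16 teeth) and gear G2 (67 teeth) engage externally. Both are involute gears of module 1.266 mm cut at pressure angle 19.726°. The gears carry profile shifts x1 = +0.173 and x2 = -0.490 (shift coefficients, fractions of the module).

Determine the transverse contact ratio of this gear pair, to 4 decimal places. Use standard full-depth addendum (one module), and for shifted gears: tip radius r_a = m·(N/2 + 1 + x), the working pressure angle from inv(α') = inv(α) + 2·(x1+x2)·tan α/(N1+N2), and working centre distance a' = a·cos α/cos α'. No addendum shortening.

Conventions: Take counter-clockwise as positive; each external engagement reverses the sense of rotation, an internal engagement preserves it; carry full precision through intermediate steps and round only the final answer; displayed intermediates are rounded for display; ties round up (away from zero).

single-mesh involute tooth geometry (16T engaging 67T at module 1.266)
base radii: r_b1 = 9.533663, r_b2 = 39.922216
tip radii: r_a1 = 11.613018, r_a2 = 43.056660
inv(α') = inv(19.726°) + 2·(+0.173-0.490)·tan α/(16+67) = 0.01154132  ⇒  α' = 18.41355°
a' = a·cos α / cos α' = 52.5390·cos 19.726°/cos 18.41355° = 52.124587
action lengths: √(r_a1²−r_b1²) = 6.631097, √(r_a2²−r_b2²) = 16.127389
base pitch p_b = π·m·cos α = 3.743861
CR = (6.631097 + 16.127389 − 52.124587·sin 18.41355°)/3.743861 = 1.681077
contact ratio ≈ 1.6811

1.6811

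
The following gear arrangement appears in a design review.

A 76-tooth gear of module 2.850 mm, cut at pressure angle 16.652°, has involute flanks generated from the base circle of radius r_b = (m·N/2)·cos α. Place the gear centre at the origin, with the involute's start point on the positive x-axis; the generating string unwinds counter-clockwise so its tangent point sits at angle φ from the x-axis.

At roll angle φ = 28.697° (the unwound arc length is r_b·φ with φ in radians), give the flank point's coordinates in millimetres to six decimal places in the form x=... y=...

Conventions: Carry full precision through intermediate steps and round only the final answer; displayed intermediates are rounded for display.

recognized (one wheel, involute flank): single-mesh tooth geometry, m = 2.850, N = 76
pitch radius r_p = m·N/2 = 2.850·76/2 = 108.300000
base radius r_b = r_p·cos α = 108.300000·cos 16.652° = 103.758212
roll angle φ = 28.697° = 0.50085714 rad
x = r_b·(cos φ + φ·sin φ) = 115.967614
y = r_b·(sin φ − φ·cos φ) = 4.237492

x=115.967614 y=4.237492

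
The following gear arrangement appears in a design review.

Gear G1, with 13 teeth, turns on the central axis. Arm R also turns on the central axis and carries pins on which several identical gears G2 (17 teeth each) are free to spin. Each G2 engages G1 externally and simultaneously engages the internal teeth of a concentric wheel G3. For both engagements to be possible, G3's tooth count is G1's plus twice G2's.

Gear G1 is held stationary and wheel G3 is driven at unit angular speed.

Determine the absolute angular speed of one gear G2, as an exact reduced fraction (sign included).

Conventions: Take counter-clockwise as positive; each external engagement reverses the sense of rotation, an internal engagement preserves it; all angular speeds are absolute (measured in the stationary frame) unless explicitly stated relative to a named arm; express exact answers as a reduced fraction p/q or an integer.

recognized (axles ride arm R): planetary set, 13/17/47 teeth
ring teeth: 13 + 2·17 = 47
13(ω_sun−ω_arm) = −47(ω_ring−ω_arm),  ω_sun = 0, ω_ring = 1
13(0−ω_arm) = −47(1−ω_arm)  ⇒  60·ω_arm = 47  ⇒  ω_arm = 47/60
sun–planet mesh: 13·(0−47/60) = −17·(ω_p−ω_arm)  ⇒  ω_p−ω_arm = 611/1020
ω_p = 47/60 + 611/1020 = 47/34
exact speed ratio = 47/34

47/34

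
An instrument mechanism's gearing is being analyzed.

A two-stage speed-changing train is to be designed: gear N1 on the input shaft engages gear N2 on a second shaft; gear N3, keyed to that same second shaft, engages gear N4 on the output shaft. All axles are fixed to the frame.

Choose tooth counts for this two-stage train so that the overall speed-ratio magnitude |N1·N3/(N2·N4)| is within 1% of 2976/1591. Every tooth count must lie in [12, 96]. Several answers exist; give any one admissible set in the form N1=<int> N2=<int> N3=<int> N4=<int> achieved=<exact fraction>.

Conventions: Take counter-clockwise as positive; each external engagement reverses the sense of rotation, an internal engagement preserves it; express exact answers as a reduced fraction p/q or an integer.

N1=31 N2=37 N3=96 N4=43 achieved=2976/1591

design class (target 2976/1591): fixed-axis compound train
target = 2976/1591 in lowest terms: an exact hit needs N1·N3 = k·2976 and N2·N4 = k·1591 for one integer k, every count in [12, 96]; additionally prefer no 1:1 stage (N1 ≠ N2, N3 ≠ N4)
k = 1: N1·N3 = 2976 = 31·96, N2·N4 = 1591 = 37·43
achieved = 31·96/(37·43) = 2976/1591; |achieved − target| = 0 ≤ 744/39775 ✓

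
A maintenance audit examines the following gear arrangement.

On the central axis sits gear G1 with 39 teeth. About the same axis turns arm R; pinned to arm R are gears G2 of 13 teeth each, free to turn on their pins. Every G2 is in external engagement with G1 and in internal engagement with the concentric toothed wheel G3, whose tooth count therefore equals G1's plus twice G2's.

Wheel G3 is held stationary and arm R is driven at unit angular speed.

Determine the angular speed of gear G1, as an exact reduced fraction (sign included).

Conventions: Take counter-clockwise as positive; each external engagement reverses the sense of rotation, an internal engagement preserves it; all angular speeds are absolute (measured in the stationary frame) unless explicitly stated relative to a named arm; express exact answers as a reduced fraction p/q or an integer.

topology: planetary set — G1 39T / G2 13T / G3 65T, arm = carrier (Willis)
ring teeth: 39 + 2·13 = 65
39(ω_sun−ω_arm) = −65(ω_ring−ω_arm),  ω_ring = 0, ω_arm = 1
ω_sun = 1 − (65/39)(0−1) = 8/3
exact speed ratio = 8/3

8/3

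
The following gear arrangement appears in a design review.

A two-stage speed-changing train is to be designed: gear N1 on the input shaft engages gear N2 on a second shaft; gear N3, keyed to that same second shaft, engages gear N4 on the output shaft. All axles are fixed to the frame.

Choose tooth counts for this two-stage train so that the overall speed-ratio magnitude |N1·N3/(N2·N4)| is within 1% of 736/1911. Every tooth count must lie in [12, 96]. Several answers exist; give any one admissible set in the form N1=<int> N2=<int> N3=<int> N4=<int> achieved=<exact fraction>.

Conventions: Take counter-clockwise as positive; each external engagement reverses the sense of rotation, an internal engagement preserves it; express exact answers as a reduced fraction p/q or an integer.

N1=16 N2=21 N3=46 N4=91 achieved=736/1911

class = fixed-axis compound train [2-stage, 736/1911 wanted]
target = 736/1911 in lowest terms: an exact hit needs N1·N3 = k·736 and N2·N4 = k·1911 for one integer k, every count in [12, 96]; additionally prefer no 1:1 stage (N1 ≠ N2, N3 ≠ N4)
k = 1: N1·N3 = 736 = 16·46, N2·N4 = 1911 = 21·91
achieved = 16·46/(21·91) = 736/1911; |achieved − target| = 0 ≤ 184/47775 ✓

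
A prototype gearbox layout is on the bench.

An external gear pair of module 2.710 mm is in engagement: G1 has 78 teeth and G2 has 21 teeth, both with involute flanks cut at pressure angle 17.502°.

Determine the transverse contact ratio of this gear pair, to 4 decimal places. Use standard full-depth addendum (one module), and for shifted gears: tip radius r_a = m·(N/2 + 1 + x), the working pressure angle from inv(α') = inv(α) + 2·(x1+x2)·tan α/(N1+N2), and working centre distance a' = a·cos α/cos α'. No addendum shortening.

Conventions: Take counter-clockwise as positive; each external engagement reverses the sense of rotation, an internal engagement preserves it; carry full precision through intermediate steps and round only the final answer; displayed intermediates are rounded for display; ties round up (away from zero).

recognized (one external pair, fixed centres): single-mesh tooth geometry, m = 2.710, N1 = 78, N2 = 21
base radii: r_b1 = 100.797235, r_b2 = 27.137717
tip radii: r_a1 = 108.400000, r_a2 = 31.165000
no profile shift: α' = α, a' = a
action lengths: √(r_a1²−r_b1²) = 39.880790, √(r_a2²−r_b2²) = 15.323235
base pitch p_b = π·m·cos α = 8.119586
CR = (39.880790 + 15.323235 − 134.145000·sin 17.50200°)/8.119586 = 1.830312
contact ratio ≈ 1.8303

1.8303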